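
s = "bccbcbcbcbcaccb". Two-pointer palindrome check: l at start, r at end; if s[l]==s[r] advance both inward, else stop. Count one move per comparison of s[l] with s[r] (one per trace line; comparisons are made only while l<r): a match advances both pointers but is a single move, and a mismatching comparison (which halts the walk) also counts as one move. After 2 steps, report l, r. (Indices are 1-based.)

[1,15] 'b'=='b' → l++,r--
[2,14] 'c'=='c' → l++,r--

l=3, r=13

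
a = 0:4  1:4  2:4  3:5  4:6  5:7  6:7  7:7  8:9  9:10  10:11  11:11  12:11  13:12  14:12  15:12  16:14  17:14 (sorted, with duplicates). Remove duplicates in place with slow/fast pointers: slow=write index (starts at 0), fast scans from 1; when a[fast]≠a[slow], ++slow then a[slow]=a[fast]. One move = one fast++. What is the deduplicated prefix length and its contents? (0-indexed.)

length 9; prefix = [4, 5, 6, 7, 9, 10, 11, 12, 14]

(s=0,f=1) a[fast]=4=a[slow] dup → fast++
(s=0,f=2) a[fast]=4=a[slow] dup → fast++
(s=0,f=3) a[fast]=5≠a[slow]=4 write a[1]=5 → slow++,fast++
(s=1,f=4) a[fast]=6≠a[slow]=5 write a[2]=6 → slow++,fast++
(s=2,f=5) a[fast]=7≠a[slow]=6 write a[3]=7 → slow++,fast++
(s=3,f=6) a[fast]=7=a[slow] dup → fast++
(s=3,f=7) a[fast]=7=a[slow] dup → fast++
(s=3,f=8) a[fast]=9≠a[slow]=7 write a[4]=9 → slow++,fast++
(s=4,f=9) a[fast]=10≠a[slow]=9 write a[5]=10 → slow++,fast++
(s=5,f=10) a[fast]=11≠a[slow]=10 write a[6]=11 → slow++,fast++
(s=6,f=11) a[fast]=11=a[slow] dup → fast++
(s=6,f=12) a[fast]=11=a[slow] dup → fast++
(s=6,f=13) a[fast]=12≠a[slow]=11 write a[7]=12 → slow++,fast++
(s=7,f=14) a[fast]=12=a[slow] dup → fast++
(s=7,f=15) a[fast]=12=a[slow] dup → fast++
(s=7,f=16) a[fast]=14≠a[slow]=12 write a[8]=14 → slow++,fast++
(s=8,f=17) a[fast]=14=a[slow] dup → fast++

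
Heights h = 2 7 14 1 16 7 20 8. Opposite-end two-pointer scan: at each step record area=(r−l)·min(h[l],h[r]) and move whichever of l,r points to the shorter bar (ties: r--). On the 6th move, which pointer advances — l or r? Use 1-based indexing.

l

l=1 r=8: min(2,8)*7=14 best=14 *, l++
l=2 r=8: min(7,8)*6=42 best=42 *, l++
l=3 r=8: min(14,8)*5=40 best=42, r--
l=3 r=7: min(14,20)*4=56 best=56 *, l++
l=4 r=7: min(1,20)*3=3 best=56, l++
l=5 r=7: min(16,20)*2=32 best=56, l++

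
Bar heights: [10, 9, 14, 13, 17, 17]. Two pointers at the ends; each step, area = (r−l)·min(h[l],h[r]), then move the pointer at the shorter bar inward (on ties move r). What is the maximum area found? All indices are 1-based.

max area = 50

[1,6] min(10,17)*5=50 best=50 * → l++
[2,6] min(9,17)*4=36 best=50 → l++
[3,6] min(14,17)*3=42 best=50 → l++
[4,6] min(13,17)*2=26 best=50 → l++
[5,6] min(17,17)*1=17 best=50 → r--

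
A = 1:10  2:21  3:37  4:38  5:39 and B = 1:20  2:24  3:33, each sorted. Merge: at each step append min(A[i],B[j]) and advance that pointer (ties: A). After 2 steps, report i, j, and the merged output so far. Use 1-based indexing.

[i=1,j=1] A[i]=10<=B[j]=20 take 10 → i++
[i=2,j=1] A[i]=21>B[j]=20 take 20 → j++

i=2, j=2, merged so far=[10, 20]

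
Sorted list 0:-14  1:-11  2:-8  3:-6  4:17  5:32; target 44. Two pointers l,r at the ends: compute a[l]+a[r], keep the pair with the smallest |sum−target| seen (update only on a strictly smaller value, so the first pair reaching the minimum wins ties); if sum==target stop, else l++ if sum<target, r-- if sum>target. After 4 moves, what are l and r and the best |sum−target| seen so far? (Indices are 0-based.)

[0,5] -14+32=18 d=26 * → l++
[1,5] -11+32=21 d=23 * → l++
[2,5] -8+32=24 d=20 * → l++
[3,5] -6+32=26 d=18 * → l++

l=4, r=5, best |Δ|=18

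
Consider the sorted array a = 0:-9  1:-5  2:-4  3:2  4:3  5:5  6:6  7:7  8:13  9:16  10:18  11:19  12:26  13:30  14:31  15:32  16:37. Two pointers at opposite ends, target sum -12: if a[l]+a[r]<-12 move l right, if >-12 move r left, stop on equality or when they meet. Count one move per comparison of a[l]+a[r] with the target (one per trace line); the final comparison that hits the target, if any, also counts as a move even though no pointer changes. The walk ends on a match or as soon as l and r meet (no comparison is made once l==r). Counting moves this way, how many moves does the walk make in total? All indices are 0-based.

16 moves

l=0 r=16: -9+37=28 >-12, r--
l=0 r=15: -9+32=23 >-12, r--
l=0 r=14: -9+31=22 >-12, r--
l=0 r=13: -9+30=21 >-12, r--
l=0 r=12: -9+26=17 >-12, r--
l=0 r=11: -9+19=10 >-12, r--
l=0 r=10: -9+18=9 >-12, r--
l=0 r=9: -9+16=7 >-12, r--
l=0 r=8: -9+13=4 >-12, r--
l=0 r=7: -9+7=-2 >-12, r--
l=0 r=6: -9+6=-3 >-12, r--
l=0 r=5: -9+5=-4 >-12, r--
l=0 r=4: -9+3=-6 >-12, r--
l=0 r=3: -9+2=-7 >-12, r--
l=0 r=2: -9+-4=-13 <-12, l++
l=1 r=2: -5+-4=-9 >-12, r--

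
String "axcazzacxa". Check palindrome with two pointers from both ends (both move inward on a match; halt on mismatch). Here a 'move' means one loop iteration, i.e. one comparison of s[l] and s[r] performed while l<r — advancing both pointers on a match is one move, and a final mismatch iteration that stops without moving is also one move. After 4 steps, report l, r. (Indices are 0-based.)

l=0 r=9: 'a'=='a', l++,r--
l=1 r=8: 'x'=='x', l++,r--
l=2 r=7: 'c'=='c', l++,r--
l=3 r=6: 'a'=='a', l++,r--

l=4, r=5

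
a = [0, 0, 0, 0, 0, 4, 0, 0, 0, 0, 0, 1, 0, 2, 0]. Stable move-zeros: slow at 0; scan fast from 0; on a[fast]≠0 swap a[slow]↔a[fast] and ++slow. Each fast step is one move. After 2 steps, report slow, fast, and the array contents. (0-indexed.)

slow=0, fast=2, a=[0, 0, 0, 0, 0, 4, 0, 0, 0, 0, 0, 1, 0, 2, 0]

(s=0,f=0) a[fast]=0 → fast++
(s=0,f=1) a[fast]=0 → fast++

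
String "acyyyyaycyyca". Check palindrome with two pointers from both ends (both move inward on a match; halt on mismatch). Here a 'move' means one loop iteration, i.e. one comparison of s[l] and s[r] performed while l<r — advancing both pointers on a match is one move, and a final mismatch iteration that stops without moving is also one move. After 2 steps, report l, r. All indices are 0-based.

l=2, r=10

l=0 r=12: 'a'=='a', l++,r--
l=1 r=11: 'c'=='c', l++,r--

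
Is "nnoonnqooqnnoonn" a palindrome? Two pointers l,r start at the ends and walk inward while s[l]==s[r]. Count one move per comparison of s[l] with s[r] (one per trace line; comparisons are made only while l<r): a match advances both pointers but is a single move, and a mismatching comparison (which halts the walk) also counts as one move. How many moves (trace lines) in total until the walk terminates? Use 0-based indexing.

l=0 r=15: 'n'=='n', l++,r--
l=1 r=14: 'n'=='n', l++,r--
l=2 r=13: 'o'=='o', l++,r--
l=3 r=12: 'o'=='o', l++,r--
l=4 r=11: 'n'=='n', l++,r--
l=5 r=10: 'n'=='n', l++,r--
l=6 r=9: 'q'=='q', l++,r--
l=7 r=8: 'o'=='o', l++,r--

8 moves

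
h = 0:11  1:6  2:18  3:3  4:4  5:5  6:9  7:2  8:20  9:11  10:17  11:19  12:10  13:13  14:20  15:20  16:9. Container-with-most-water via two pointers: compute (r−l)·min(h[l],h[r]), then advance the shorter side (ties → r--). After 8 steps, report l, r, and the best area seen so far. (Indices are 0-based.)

l=7, r=15, best area=234

[0,16] min(11,9)*16=144 best=144 * → r--
[0,15] min(11,20)*15=165 best=165 * → l++
[1,15] min(6,20)*14=84 best=165 → l++
[2,15] min(18,20)*13=234 best=234 * → l++
[3,15] min(3,20)*12=36 best=234 → l++
[4,15] min(4,20)*11=44 best=234 → l++
[5,15] min(5,20)*10=50 best=234 → l++
[6,15] min(9,20)*9=81 best=234 → l++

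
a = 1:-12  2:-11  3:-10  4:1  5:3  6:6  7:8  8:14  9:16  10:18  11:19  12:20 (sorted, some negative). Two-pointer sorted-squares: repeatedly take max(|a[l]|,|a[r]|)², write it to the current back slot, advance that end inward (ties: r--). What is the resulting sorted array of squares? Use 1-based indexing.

[1, 9, 36, 64, 100, 121, 144, 196, 256, 324, 361, 400]

[1,12] |-12|<=|20| out[12]=400 → r--
[1,11] |-12|<=|19| out[11]=361 → r--
[1,10] |-12|<=|18| out[10]=324 → r--
[1,9] |-12|<=|16| out[9]=256 → r--
[1,8] |-12|<=|14| out[8]=196 → r--
[1,7] |-12|>|8| out[7]=144 → l++
[2,7] |-11|>|8| out[6]=121 → l++
[3,7] |-10|>|8| out[5]=100 → l++
[4,7] |1|<=|8| out[4]=64 → r--
[4,6] |1|<=|6| out[3]=36 → r--
[4,5] |1|<=|3| out[2]=9 → r--
[4,4] |1|<=|1| out[1]=1 → r--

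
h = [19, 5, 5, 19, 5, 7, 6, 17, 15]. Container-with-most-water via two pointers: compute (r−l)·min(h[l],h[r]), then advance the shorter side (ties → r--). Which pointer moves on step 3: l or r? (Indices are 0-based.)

r

[0,8] min(19,15)*8=120 best=120 * → r--
[0,7] min(19,17)*7=119 best=120 → r--
[0,6] min(19,6)*6=36 best=120 → r--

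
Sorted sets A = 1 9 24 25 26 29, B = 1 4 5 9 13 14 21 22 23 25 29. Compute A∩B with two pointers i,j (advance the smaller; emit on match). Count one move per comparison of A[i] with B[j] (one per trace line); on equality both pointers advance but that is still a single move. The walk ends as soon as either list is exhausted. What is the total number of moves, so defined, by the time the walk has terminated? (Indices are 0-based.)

i=0 j=0: 1==1 emit, i++,j++
i=1 j=1: 9>4, j++
i=1 j=2: 9>5, j++
i=1 j=3: 9==9 emit, i++,j++
i=2 j=4: 24>13, j++
i=2 j=5: 24>14, j++
i=2 j=6: 24>21, j++
i=2 j=7: 24>22, j++
i=2 j=8: 24>23, j++
i=2 j=9: 24<25, i++
i=3 j=9: 25==25 emit, i++,j++
i=4 j=10: 26<29, i++
i=5 j=10: 29==29 emit, i++,j++

13 moves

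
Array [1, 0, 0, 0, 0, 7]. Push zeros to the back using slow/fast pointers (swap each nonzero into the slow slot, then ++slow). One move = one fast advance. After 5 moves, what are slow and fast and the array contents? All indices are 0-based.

slow=1, fast=5, a=[1, 0, 0, 0, 0, 7]

(s=0,f=0) a[fast]=1≠0 swap→a[0]=1 → slow++,fast++
(s=1,f=1) a[fast]=0 → fast++
(s=1,f=2) a[fast]=0 → fast++
(s=1,f=3) a[fast]=0 → fast++
(s=1,f=4) a[fast]=0 → fast++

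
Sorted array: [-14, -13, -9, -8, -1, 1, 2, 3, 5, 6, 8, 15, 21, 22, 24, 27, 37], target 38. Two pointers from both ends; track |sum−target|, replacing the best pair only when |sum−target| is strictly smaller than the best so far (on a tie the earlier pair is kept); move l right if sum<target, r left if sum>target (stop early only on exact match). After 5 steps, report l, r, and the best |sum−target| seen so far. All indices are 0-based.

l=5, r=16, best |Δ|=2

l=0 r=16: -14+37=23 d=15 *, l++
l=1 r=16: -13+37=24 d=14 *, l++
l=2 r=16: -9+37=28 d=10 *, l++
l=3 r=16: -8+37=29 d=9 *, l++
l=4 r=16: -1+37=36 d=2 *, l++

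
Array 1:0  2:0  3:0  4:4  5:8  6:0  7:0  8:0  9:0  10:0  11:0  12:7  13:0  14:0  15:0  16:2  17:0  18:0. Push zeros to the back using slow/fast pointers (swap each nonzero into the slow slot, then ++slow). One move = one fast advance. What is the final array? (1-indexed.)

[4, 8, 7, 2, 0, 0, 0, 0, 0, 0, 0, 0, 0, 0, 0, 0, 0, 0]

(s=1,f=1) a[fast]=0 → fast++
(s=1,f=2) a[fast]=0 → fast++
(s=1,f=3) a[fast]=0 → fast++
(s=1,f=4) a[fast]=4≠0 swap→a[1]=4 → slow++,fast++
(s=2,f=5) a[fast]=8≠0 swap→a[2]=8 → slow++,fast++
(s=3,f=6) a[fast]=0 → fast++
(s=3,f=7) a[fast]=0 → fast++
(s=3,f=8) a[fast]=0 → fast++
(s=3,f=9) a[fast]=0 → fast++
(s=3,f=10) a[fast]=0 → fast++
(s=3,f=11) a[fast]=0 → fast++
(s=3,f=12) a[fast]=7≠0 swap→a[3]=7 → slow++,fast++
(s=4,f=13) a[fast]=0 → fast++
(s=4,f=14) a[fast]=0 → fast++
(s=4,f=15) a[fast]=0 → fast++
(s=4,f=16) a[fast]=2≠0 swap→a[4]=2 → slow++,fast++
(s=5,f=17) a[fast]=0 → fast++
(s=5,f=18) a[fast]=0 → fast++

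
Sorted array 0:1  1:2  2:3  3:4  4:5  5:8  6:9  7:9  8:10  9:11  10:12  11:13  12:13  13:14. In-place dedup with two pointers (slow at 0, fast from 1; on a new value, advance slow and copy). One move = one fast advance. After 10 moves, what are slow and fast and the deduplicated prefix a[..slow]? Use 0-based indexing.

slow=9, fast=11, prefix=[1, 2, 3, 4, 5, 8, 9, 10, 11, 12]

(s=0,f=1) a[fast]=2≠a[slow]=1 write a[1]=2 → slow++,fast++
(s=1,f=2) a[fast]=3≠a[slow]=2 write a[2]=3 → slow++,fast++
(s=2,f=3) a[fast]=4≠a[slow]=3 write a[3]=4 → slow++,fast++
(s=3,f=4) a[fast]=5≠a[slow]=4 write a[4]=5 → slow++,fast++
(s=4,f=5) a[fast]=8≠a[slow]=5 write a[5]=8 → slow++,fast++
(s=5,f=6) a[fast]=9≠a[slow]=8 write a[6]=9 → slow++,fast++
(s=6,f=7) a[fast]=9=a[slow] dup → fast++
(s=6,f=8) a[fast]=10≠a[slow]=9 write a[7]=10 → slow++,fast++
(s=7,f=9) a[fast]=11≠a[slow]=10 write a[8]=11 → slow++,fast++
(s=8,f=10) a[fast]=12≠a[slow]=11 write a[9]=12 → slow++,fast++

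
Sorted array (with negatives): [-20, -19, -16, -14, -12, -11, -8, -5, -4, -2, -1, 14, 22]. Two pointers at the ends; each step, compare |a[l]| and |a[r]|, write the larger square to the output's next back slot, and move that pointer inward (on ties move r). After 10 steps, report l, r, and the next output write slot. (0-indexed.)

l=0 r=12: |-20|<=|22| out[12]=484, r--
l=0 r=11: |-20|>|14| out[11]=400, l++
l=1 r=11: |-19|>|14| out[10]=361, l++
l=2 r=11: |-16|>|14| out[9]=256, l++
l=3 r=11: |-14|<=|14| out[8]=196, r--
l=3 r=10: |-14|>|-1| out[7]=196, l++
l=4 r=10: |-12|>|-1| out[6]=144, l++
l=5 r=10: |-11|>|-1| out[5]=121, l++
l=6 r=10: |-8|>|-1| out[4]=64, l++
l=7 r=10: |-5|>|-1| out[3]=25, l++

l=8, r=10, next write slot=2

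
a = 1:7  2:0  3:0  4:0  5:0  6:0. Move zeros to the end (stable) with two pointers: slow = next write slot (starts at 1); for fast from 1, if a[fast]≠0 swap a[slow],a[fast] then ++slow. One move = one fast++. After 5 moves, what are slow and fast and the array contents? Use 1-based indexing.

slow=2, fast=6, a=[7, 0, 0, 0, 0, 0]

slow=1 fast=1: a[fast]=7≠0 swap→a[1]=7, slow++,fast++
slow=2 fast=2: a[fast]=0, fast++
slow=2 fast=3: a[fast]=0, fast++
slow=2 fast=4: a[fast]=0, fast++
slow=2 fast=5: a[fast]=0, fast++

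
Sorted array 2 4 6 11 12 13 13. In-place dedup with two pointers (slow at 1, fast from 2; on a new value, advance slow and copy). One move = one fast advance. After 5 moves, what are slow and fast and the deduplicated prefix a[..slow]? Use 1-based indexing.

slow=6, fast=7, prefix=[2, 4, 6, 11, 12, 13]

(s=1,f=2) a[fast]=4≠a[slow]=2 write a[2]=4 → slow++,fast++
(s=2,f=3) a[fast]=6≠a[slow]=4 write a[3]=6 → slow++,fast++
(s=3,f=4) a[fast]=11≠a[slow]=6 write a[4]=11 → slow++,fast++
(s=4,f=5) a[fast]=12≠a[slow]=11 write a[5]=12 → slow++,fast++
(s=5,f=6) a[fast]=13≠a[slow]=12 write a[6]=13 → slow++,fast++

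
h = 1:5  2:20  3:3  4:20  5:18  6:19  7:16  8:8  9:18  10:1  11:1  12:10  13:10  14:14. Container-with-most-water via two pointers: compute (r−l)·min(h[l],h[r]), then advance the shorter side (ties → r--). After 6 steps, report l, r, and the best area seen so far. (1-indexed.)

[1,14] min(5,14)*13=65 best=65 * → l++
[2,14] min(20,14)*12=168 best=168 * → r--
[2,13] min(20,10)*11=110 best=168 → r--
[2,12] min(20,10)*10=100 best=168 → r--
[2,11] min(20,1)*9=9 best=168 → r--
[2,10] min(20,1)*8=8 best=168 → r--

l=2, r=9, best area=168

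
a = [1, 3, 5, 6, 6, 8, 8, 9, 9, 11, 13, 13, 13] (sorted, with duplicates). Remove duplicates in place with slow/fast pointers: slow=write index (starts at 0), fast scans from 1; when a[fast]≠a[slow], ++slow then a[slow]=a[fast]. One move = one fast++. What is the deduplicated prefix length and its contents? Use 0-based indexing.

(s=0,f=1) a[fast]=3≠a[slow]=1 write a[1]=3 → slow++,fast++
(s=1,f=2) a[fast]=5≠a[slow]=3 write a[2]=5 → slow++,fast++
(s=2,f=3) a[fast]=6≠a[slow]=5 write a[3]=6 → slow++,fast++
(s=3,f=4) a[fast]=6=a[slow] dup → fast++
(s=3,f=5) a[fast]=8≠a[slow]=6 write a[4]=8 → slow++,fast++
(s=4,f=6) a[fast]=8=a[slow] dup → fast++
(s=4,f=7) a[fast]=9≠a[slow]=8 write a[5]=9 → slow++,fast++
(s=5,f=8) a[fast]=9=a[slow] dup → fast++
(s=5,f=9) a[fast]=11≠a[slow]=9 write a[6]=11 → slow++,fast++
(s=6,f=10) a[fast]=13≠a[slow]=11 write a[7]=13 → slow++,fast++
(s=7,f=11) a[fast]=13=a[slow] dup → fast++
(s=7,f=12) a[fast]=13=a[slow] dup → fast++

length 8; prefix = [1, 3, 5, 6, 8, 9, 11, 13]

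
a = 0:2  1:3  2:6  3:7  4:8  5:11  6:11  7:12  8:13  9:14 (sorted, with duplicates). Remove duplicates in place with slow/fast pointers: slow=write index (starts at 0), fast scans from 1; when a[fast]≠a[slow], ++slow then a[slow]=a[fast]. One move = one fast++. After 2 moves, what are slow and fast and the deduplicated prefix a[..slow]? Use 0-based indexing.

slow=0 fast=1: a[fast]=3≠a[slow]=2 write a[1]=3, slow++,fast++
slow=1 fast=2: a[fast]=6≠a[slow]=3 write a[2]=6, slow++,fast++

slow=2, fast=3, prefix=[2, 3, 6]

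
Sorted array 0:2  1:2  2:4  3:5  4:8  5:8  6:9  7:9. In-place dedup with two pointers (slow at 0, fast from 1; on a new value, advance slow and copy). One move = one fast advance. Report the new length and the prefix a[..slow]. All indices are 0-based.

(s=0,f=1) a[fast]=2=a[slow] dup → fast++
(s=0,f=2) a[fast]=4≠a[slow]=2 write a[1]=4 → slow++,fast++
(s=1,f=3) a[fast]=5≠a[slow]=4 write a[2]=5 → slow++,fast++
(s=2,f=4) a[fast]=8≠a[slow]=5 write a[3]=8 → slow++,fast++
(s=3,f=5) a[fast]=8=a[slow] dup → fast++
(s=3,f=6) a[fast]=9≠a[slow]=8 write a[4]=9 → slow++,fast++
(s=4,f=7) a[fast]=9=a[slow] dup → fast++

length 5; prefix = [2, 4, 5, 8, 9]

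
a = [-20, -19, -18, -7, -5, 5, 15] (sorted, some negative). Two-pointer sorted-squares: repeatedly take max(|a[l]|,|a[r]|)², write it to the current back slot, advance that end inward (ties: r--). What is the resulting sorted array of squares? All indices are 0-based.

l=0 r=6: |-20|>|15| out[6]=400, l++
l=1 r=6: |-19|>|15| out[5]=361, l++
l=2 r=6: |-18|>|15| out[4]=324, l++
l=3 r=6: |-7|<=|15| out[3]=225, r--
l=3 r=5: |-7|>|5| out[2]=49, l++
l=4 r=5: |-5|<=|5| out[1]=25, r--
l=4 r=4: |-5|<=|-5| out[0]=25, r--

[25, 25, 49, 225, 324, 361, 400]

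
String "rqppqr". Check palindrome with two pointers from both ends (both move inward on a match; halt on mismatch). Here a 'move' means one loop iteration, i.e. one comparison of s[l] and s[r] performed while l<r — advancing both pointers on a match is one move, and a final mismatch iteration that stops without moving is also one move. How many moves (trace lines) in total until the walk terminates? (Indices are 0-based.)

3 moves

l=0 r=5: 'r'=='r', l++,r--
l=1 r=4: 'q'=='q', l++,r--
l=2 r=3: 'p'=='p', l++,r--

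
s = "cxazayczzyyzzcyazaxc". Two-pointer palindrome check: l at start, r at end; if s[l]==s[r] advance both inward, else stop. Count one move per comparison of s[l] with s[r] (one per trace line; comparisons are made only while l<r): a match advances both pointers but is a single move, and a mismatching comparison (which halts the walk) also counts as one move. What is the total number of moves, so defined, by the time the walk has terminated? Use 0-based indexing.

10 moves

l=0 r=19: 'c'=='c', l++,r--
l=1 r=18: 'x'=='x', l++,r--
l=2 r=17: 'a'=='a', l++,r--
l=3 r=16: 'z'=='z', l++,r--
l=4 r=15: 'a'=='a', l++,r--
l=5 r=14: 'y'=='y', l++,r--
l=6 r=13: 'c'=='c', l++,r--
l=7 r=12: 'z'=='z', l++,r--
l=8 r=11: 'z'=='z', l++,r--
l=9 r=10: 'y'=='y', l++,r--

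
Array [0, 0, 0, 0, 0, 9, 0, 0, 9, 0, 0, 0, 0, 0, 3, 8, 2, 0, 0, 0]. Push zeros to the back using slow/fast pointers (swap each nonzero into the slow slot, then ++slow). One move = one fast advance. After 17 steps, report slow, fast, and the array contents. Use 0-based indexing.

slow=0 fast=0: a[fast]=0, fast++
slow=0 fast=1: a[fast]=0, fast++
slow=0 fast=2: a[fast]=0, fast++
slow=0 fast=3: a[fast]=0, fast++
slow=0 fast=4: a[fast]=0, fast++
slow=0 fast=5: a[fast]=9≠0 swap→a[0]=9, slow++,fast++
slow=1 fast=6: a[fast]=0, fast++
slow=1 fast=7: a[fast]=0, fast++
slow=1 fast=8: a[fast]=9≠0 swap→a[1]=9, slow++,fast++
slow=2 fast=9: a[fast]=0, fast++
slow=2 fast=10: a[fast]=0, fast++
slow=2 fast=11: a[fast]=0, fast++
slow=2 fast=12: a[fast]=0, fast++
slow=2 fast=13: a[fast]=0, fast++
slow=2 fast=14: a[fast]=3≠0 swap→a[2]=3, slow++,fast++
slow=3 fast=15: a[fast]=8≠0 swap→a[3]=8, slow++,fast++
slow=4 fast=16: a[fast]=2≠0 swap→a[4]=2, slow++,fast++

slow=5, fast=17, a=[9, 9, 3, 8, 2, 0, 0, 0, 0, 0, 0, 0, 0, 0, 0, 0, 0, 0, 0, 0]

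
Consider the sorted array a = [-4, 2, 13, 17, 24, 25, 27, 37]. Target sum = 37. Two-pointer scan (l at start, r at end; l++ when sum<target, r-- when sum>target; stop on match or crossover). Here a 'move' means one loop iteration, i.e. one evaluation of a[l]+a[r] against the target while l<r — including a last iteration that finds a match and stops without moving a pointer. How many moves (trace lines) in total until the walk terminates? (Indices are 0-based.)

6 moves

[0,7] -4+37=33 <37 → l++
[1,7] 2+37=39 >37 → r--
[1,6] 2+27=29 <37 → l++
[2,6] 13+27=40 >37 → r--
[2,5] 13+25=38 >37 → r--
[2,4] 13+24=37 → found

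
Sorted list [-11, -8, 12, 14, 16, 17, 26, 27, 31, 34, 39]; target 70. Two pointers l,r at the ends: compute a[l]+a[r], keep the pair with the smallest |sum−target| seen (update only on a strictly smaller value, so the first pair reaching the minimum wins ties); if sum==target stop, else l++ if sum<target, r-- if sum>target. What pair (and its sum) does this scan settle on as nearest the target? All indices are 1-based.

l=1 r=11: -11+39=28 d=42 *, l++
l=2 r=11: -8+39=31 d=39 *, l++
l=3 r=11: 12+39=51 d=19 *, l++
l=4 r=11: 14+39=53 d=17 *, l++
l=5 r=11: 16+39=55 d=15 *, l++
l=6 r=11: 17+39=56 d=14 *, l++
l=7 r=11: 26+39=65 d=5 *, l++
l=8 r=11: 27+39=66 d=4 *, l++
l=9 r=11: 31+39=70 d=0 *, stop

pair (31, 39) with sum 70 (|Δ|=0)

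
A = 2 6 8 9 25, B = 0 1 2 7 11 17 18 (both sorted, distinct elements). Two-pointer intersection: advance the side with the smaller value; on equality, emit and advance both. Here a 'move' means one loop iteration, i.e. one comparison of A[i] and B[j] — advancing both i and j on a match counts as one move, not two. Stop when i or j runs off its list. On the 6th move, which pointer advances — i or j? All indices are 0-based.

i

i=0 j=0: 2>0, j++
i=0 j=1: 2>1, j++
i=0 j=2: 2==2 emit, i++,j++
i=1 j=3: 6<7, i++
i=2 j=3: 8>7, j++
i=2 j=4: 8<11, i++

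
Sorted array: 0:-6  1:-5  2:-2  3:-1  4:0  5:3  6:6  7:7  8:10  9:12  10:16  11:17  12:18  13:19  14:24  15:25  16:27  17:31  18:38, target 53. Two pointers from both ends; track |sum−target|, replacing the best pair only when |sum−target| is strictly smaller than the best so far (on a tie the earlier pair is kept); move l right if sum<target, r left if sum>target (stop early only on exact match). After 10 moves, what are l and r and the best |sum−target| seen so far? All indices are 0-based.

l=10, r=18, best |Δ|=3

l=0 r=18: -6+38=32 d=21 *, l++
l=1 r=18: -5+38=33 d=20 *, l++
l=2 r=18: -2+38=36 d=17 *, l++
l=3 r=18: -1+38=37 d=16 *, l++
l=4 r=18: 0+38=38 d=15 *, l++
l=5 r=18: 3+38=41 d=12 *, l++
l=6 r=18: 6+38=44 d=9 *, l++
l=7 r=18: 7+38=45 d=8 *, l++
l=8 r=18: 10+38=48 d=5 *, l++
l=9 r=18: 12+38=50 d=3 *, l++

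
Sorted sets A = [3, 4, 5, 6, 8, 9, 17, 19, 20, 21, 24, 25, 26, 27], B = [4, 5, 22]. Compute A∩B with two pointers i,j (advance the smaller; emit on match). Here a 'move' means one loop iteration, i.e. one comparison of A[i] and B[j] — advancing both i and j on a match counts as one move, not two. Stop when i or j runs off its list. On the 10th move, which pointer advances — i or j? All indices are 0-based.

i

i=0 j=0: 3<4, i++
i=1 j=0: 4==4 emit, i++,j++
i=2 j=1: 5==5 emit, i++,j++
i=3 j=2: 6<22, i++
i=4 j=2: 8<22, i++
i=5 j=2: 9<22, i++
i=6 j=2: 17<22, i++
i=7 j=2: 19<22, i++
i=8 j=2: 20<22, i++
i=9 j=2: 21<22, i++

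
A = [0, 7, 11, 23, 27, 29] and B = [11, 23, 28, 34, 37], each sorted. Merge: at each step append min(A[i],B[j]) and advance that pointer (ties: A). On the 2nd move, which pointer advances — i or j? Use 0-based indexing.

[i=0,j=0] A[i]=0<=B[j]=11 take 0 → i++
[i=1,j=0] A[i]=7<=B[j]=11 take 7 → i++

i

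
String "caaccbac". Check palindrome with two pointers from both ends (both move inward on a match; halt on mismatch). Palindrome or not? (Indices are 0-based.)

[0,7] 'c'=='c' → l++,r--
[1,6] 'a'=='a' → l++,r--
[2,5] 'a'!='b' → stop

not a palindrome (mismatch at 2,5)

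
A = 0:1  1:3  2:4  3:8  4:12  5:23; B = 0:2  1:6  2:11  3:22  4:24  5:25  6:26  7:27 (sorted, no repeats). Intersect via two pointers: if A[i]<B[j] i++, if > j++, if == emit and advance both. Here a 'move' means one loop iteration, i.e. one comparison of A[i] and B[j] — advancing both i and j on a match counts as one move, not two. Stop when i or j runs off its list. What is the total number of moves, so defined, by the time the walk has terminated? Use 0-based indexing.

10 moves

[i=0,j=0] 1<2 → i++
[i=1,j=0] 3>2 → j++
[i=1,j=1] 3<6 → i++
[i=2,j=1] 4<6 → i++
[i=3,j=1] 8>6 → j++
[i=3,j=2] 8<11 → i++
[i=4,j=2] 12>11 → j++
[i=4,j=3] 12<22 → i++
[i=5,j=3] 23>22 → j++
[i=5,j=4] 23<24 → i++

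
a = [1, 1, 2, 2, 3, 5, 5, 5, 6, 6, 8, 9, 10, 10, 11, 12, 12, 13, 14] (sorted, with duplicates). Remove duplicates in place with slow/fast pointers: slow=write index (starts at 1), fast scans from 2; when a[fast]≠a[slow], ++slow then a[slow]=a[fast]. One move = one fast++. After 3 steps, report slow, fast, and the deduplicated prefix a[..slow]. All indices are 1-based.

slow=2, fast=5, prefix=[1, 2]

slow=1 fast=2: a[fast]=1=a[slow] dup, fast++
slow=1 fast=3: a[fast]=2≠a[slow]=1 write a[2]=2, slow++,fast++
slow=2 fast=4: a[fast]=2=a[slow] dup, fast++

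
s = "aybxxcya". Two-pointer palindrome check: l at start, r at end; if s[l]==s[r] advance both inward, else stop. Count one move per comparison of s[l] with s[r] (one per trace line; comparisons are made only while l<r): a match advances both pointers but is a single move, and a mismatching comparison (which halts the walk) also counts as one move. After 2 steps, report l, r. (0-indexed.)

[0,7] 'a'=='a' → l++,r--
[1,6] 'y'=='y' → l++,r--

l=2, r=5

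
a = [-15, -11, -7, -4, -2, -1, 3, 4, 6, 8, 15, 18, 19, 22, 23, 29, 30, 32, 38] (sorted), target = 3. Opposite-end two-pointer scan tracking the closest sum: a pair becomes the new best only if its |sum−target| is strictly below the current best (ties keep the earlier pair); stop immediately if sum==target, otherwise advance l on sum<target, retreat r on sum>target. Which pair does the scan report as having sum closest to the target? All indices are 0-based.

[0,18] -15+38=23 d=20 * → r--
[0,17] -15+32=17 d=14 * → r--
[0,16] -15+30=15 d=12 * → r--
[0,15] -15+29=14 d=11 * → r--
[0,14] -15+23=8 d=5 * → r--
[0,13] -15+22=7 d=4 * → r--
[0,12] -15+19=4 d=1 * → r--
[0,11] -15+18=3 d=0 * → stop

pair (-15, 18) with sum 3 (|Δ|=0)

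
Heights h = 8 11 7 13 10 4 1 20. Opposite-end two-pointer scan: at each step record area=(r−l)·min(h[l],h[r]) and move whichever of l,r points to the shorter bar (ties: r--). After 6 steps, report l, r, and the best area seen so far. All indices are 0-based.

l=6, r=7, best area=66

[0,7] min(8,20)*7=56 best=56 * → l++
[1,7] min(11,20)*6=66 best=66 * → l++
[2,7] min(7,20)*5=35 best=66 → l++
[3,7] min(13,20)*4=52 best=66 → l++
[4,7] min(10,20)*3=30 best=66 → l++
[5,7] min(4,20)*2=8 best=66 → l++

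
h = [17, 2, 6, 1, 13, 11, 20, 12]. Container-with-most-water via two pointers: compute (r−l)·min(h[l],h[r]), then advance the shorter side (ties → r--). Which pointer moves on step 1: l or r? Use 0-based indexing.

r

l=0 r=7: min(17,12)*7=84 best=84 *, r--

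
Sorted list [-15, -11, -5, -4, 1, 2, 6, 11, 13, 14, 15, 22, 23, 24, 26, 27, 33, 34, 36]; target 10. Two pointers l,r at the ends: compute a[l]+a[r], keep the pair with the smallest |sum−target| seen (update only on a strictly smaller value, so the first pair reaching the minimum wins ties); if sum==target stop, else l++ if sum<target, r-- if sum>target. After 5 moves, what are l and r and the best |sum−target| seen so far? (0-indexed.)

l=0, r=13, best |Δ|=1

l=0 r=18: -15+36=21 d=11 *, r--
l=0 r=17: -15+34=19 d=9 *, r--
l=0 r=16: -15+33=18 d=8 *, r--
l=0 r=15: -15+27=12 d=2 *, r--
l=0 r=14: -15+26=11 d=1 *, r--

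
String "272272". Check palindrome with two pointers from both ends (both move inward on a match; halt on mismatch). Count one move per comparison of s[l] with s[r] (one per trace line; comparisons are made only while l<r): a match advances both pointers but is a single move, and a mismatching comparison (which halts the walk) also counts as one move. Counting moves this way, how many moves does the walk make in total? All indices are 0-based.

l=0 r=5: '2'=='2', l++,r--
l=1 r=4: '7'=='7', l++,r--
l=2 r=3: '2'=='2', l++,r--

3 moves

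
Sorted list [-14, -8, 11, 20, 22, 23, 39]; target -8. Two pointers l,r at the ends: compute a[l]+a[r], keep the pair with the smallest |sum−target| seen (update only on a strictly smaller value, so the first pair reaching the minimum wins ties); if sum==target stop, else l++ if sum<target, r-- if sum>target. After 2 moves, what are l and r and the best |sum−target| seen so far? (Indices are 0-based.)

l=0, r=4, best |Δ|=17

[0,6] -14+39=25 d=33 * → r--
[0,5] -14+23=9 d=17 * → r--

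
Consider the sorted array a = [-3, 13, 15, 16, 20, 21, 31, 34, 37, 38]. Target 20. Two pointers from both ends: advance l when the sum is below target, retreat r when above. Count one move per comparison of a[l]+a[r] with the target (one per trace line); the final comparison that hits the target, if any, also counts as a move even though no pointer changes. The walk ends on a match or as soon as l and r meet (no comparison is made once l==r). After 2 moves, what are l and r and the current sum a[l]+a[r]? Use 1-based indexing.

l=1, r=8, sum=31

[1,10] -3+38=35 >20 → r--
[1,9] -3+37=34 >20 → r--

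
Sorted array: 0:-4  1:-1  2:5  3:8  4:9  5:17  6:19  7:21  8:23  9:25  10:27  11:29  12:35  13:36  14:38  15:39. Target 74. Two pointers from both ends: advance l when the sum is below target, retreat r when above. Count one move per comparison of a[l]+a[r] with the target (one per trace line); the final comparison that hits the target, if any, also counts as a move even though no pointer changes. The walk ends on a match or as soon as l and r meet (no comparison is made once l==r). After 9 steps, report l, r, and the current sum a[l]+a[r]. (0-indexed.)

l=9, r=15, sum=64

l=0 r=15: -4+39=35 <74, l++
l=1 r=15: -1+39=38 <74, l++
l=2 r=15: 5+39=44 <74, l++
l=3 r=15: 8+39=47 <74, l++
l=4 r=15: 9+39=48 <74, l++
l=5 r=15: 17+39=56 <74, l++
l=6 r=15: 19+39=58 <74, l++
l=7 r=15: 21+39=60 <74, l++
l=8 r=15: 23+39=62 <74, l++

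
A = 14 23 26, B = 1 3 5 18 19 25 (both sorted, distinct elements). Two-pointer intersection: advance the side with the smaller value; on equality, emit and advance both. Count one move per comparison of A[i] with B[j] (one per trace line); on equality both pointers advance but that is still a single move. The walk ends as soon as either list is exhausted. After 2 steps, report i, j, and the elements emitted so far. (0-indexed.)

i=0 j=0: 14>1, j++
i=0 j=1: 14>3, j++

i=0, j=2, emitted=[]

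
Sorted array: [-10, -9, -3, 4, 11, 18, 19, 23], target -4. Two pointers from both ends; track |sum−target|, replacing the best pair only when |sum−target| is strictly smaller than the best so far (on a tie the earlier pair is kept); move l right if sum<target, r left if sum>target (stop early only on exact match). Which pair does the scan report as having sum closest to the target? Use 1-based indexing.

[1,8] -10+23=13 d=17 * → r--
[1,7] -10+19=9 d=13 * → r--
[1,6] -10+18=8 d=12 * → r--
[1,5] -10+11=1 d=5 * → r--
[1,4] -10+4=-6 d=2 * → l++
[2,4] -9+4=-5 d=1 * → l++
[3,4] -3+4=1 d=5 → r--

pair (-9, 4) with sum -5 (|Δ|=1)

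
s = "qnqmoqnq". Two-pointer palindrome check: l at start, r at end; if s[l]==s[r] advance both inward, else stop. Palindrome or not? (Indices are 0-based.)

[0,7] 'q'=='q' → l++,r--
[1,6] 'n'=='n' → l++,r--
[2,5] 'q'=='q' → l++,r--
[3,4] 'm'!='o' → stop

not a palindrome (mismatch at 3,4)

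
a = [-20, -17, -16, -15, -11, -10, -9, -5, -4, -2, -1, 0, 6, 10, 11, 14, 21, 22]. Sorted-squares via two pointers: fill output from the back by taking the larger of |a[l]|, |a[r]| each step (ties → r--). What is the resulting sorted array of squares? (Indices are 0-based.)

[0, 1, 4, 16, 25, 36, 81, 100, 100, 121, 121, 196, 225, 256, 289, 400, 441, 484]

[0,17] |-20|<=|22| out[17]=484 → r--
[0,16] |-20|<=|21| out[16]=441 → r--
[0,15] |-20|>|14| out[15]=400 → l++
[1,15] |-17|>|14| out[14]=289 → l++
[2,15] |-16|>|14| out[13]=256 → l++
[3,15] |-15|>|14| out[12]=225 → l++
[4,15] |-11|<=|14| out[11]=196 → r--
[4,14] |-11|<=|11| out[10]=121 → r--
[4,13] |-11|>|10| out[9]=121 → l++
[5,13] |-10|<=|10| out[8]=100 → r--
[5,12] |-10|>|6| out[7]=100 → l++
[6,12] |-9|>|6| out[6]=81 → l++
[7,12] |-5|<=|6| out[5]=36 → r--
[7,11] |-5|>|0| out[4]=25 → l++
[8,11] |-4|>|0| out[3]=16 → l++
[9,11] |-2|>|0| out[2]=4 → l++
[10,11] |-1|>|0| out[1]=1 → l++
[11,11] |0|<=|0| out[0]=0 → r--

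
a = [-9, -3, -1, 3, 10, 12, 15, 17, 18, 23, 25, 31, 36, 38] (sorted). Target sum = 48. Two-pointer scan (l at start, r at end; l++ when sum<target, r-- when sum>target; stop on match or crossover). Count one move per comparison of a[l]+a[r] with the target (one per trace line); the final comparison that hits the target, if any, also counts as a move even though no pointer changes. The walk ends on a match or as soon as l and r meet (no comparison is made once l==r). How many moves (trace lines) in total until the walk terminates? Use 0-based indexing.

l=0 r=13: -9+38=29 <48, l++
l=1 r=13: -3+38=35 <48, l++
l=2 r=13: -1+38=37 <48, l++
l=3 r=13: 3+38=41 <48, l++
l=4 r=13: 10+38=48, found

5 moves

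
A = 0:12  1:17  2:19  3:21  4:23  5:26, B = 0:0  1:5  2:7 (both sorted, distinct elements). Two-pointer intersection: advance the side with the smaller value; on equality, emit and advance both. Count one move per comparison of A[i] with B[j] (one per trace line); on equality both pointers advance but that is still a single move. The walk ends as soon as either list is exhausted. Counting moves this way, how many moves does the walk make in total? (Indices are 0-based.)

[i=0,j=0] 12>0 → j++
[i=0,j=1] 12>5 → j++
[i=0,j=2] 12>7 → j++

3 moves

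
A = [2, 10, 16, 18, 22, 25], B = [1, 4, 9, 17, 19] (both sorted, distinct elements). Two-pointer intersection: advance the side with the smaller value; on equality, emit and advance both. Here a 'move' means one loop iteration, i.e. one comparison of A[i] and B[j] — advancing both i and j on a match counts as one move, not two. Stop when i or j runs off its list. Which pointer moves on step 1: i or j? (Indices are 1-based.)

j

[i=1,j=1] 2>1 → j++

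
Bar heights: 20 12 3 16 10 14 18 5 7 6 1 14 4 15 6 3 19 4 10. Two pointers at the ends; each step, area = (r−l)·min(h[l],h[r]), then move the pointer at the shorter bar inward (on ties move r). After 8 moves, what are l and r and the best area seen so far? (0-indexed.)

[0,18] min(20,10)*18=180 best=180 * → r--
[0,17] min(20,4)*17=68 best=180 → r--
[0,16] min(20,19)*16=304 best=304 * → r--
[0,15] min(20,3)*15=45 best=304 → r--
[0,14] min(20,6)*14=84 best=304 → r--
[0,13] min(20,15)*13=195 best=304 → r--
[0,12] min(20,4)*12=48 best=304 → r--
[0,11] min(20,14)*11=154 best=304 → r--

l=0, r=10, best area=304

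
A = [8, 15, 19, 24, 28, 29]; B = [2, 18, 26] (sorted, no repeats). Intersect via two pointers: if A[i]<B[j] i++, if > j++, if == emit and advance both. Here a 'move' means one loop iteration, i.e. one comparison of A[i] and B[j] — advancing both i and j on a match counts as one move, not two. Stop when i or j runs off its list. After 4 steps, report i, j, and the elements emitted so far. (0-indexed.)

i=2, j=2, emitted=[]

[i=0,j=0] 8>2 → j++
[i=0,j=1] 8<18 → i++
[i=1,j=1] 15<18 → i++
[i=2,j=1] 19>18 → j++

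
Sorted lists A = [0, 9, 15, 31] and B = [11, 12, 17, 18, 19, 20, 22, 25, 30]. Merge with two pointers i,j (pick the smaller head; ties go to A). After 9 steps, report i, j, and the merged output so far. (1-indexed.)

[i=1,j=1] A[i]=0<=B[j]=11 take 0 → i++
[i=2,j=1] A[i]=9<=B[j]=11 take 9 → i++
[i=3,j=1] A[i]=15>B[j]=11 take 11 → j++
[i=3,j=2] A[i]=15>B[j]=12 take 12 → j++
[i=3,j=3] A[i]=15<=B[j]=17 take 15 → i++
[i=4,j=3] A[i]=31>B[j]=17 take 17 → j++
[i=4,j=4] A[i]=31>B[j]=18 take 18 → j++
[i=4,j=5] A[i]=31>B[j]=19 take 19 → j++
[i=4,j=6] A[i]=31>B[j]=20 take 20 → j++

i=4, j=7, merged so far=[0, 9, 11, 12, 15, 17, 18, 19, 20]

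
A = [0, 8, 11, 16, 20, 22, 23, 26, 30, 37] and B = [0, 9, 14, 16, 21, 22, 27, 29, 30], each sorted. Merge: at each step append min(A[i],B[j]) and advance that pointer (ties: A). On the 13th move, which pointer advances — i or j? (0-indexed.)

i=0 j=0: A[i]=0<=B[j]=0 take 0, i++
i=1 j=0: A[i]=8>B[j]=0 take 0, j++
i=1 j=1: A[i]=8<=B[j]=9 take 8, i++
i=2 j=1: A[i]=11>B[j]=9 take 9, j++
i=2 j=2: A[i]=11<=B[j]=14 take 11, i++
i=3 j=2: A[i]=16>B[j]=14 take 14, j++
i=3 j=3: A[i]=16<=B[j]=16 take 16, i++
i=4 j=3: A[i]=20>B[j]=16 take 16, j++
i=4 j=4: A[i]=20<=B[j]=21 take 20, i++
i=5 j=4: A[i]=22>B[j]=21 take 21, j++
i=5 j=5: A[i]=22<=B[j]=22 take 22, i++
i=6 j=5: A[i]=23>B[j]=22 take 22, j++
i=6 j=6: A[i]=23<=B[j]=27 take 23, i++

i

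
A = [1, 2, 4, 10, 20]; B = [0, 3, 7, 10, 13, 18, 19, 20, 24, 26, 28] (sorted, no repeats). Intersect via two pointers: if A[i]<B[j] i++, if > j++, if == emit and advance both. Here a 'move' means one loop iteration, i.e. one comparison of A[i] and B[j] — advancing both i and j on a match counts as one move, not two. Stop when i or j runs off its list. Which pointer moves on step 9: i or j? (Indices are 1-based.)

j

[i=1,j=1] 1>0 → j++
[i=1,j=2] 1<3 → i++
[i=2,j=2] 2<3 → i++
[i=3,j=2] 4>3 → j++
[i=3,j=3] 4<7 → i++
[i=4,j=3] 10>7 → j++
[i=4,j=4] 10==10 emit → i++,j++
[i=5,j=5] 20>13 → j++
[i=5,j=6] 20>18 → j++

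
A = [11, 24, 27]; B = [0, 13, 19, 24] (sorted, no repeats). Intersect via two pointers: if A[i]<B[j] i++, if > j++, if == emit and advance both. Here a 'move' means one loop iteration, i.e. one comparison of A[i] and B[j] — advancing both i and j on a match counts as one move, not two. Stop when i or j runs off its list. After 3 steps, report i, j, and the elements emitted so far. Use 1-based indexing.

[i=1,j=1] 11>0 → j++
[i=1,j=2] 11<13 → i++
[i=2,j=2] 24>13 → j++

i=2, j=3, emitted=[]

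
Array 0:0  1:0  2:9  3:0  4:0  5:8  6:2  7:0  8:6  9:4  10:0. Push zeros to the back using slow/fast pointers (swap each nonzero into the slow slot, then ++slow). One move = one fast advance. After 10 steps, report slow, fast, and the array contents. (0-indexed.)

slow=5, fast=10, a=[9, 8, 2, 6, 4, 0, 0, 0, 0, 0, 0]

(s=0,f=0) a[fast]=0 → fast++
(s=0,f=1) a[fast]=0 → fast++
(s=0,f=2) a[fast]=9≠0 swap→a[0]=9 → slow++,fast++
(s=1,f=3) a[fast]=0 → fast++
(s=1,f=4) a[fast]=0 → fast++
(s=1,f=5) a[fast]=8≠0 swap→a[1]=8 → slow++,fast++
(s=2,f=6) a[fast]=2≠0 swap→a[2]=2 → slow++,fast++
(s=3,f=7) a[fast]=0 → fast++
(s=3,f=8) a[fast]=6≠0 swap→a[3]=6 → slow++,fast++
(s=4,f=9) a[fast]=4≠0 swap→a[4]=4 → slow++,fast++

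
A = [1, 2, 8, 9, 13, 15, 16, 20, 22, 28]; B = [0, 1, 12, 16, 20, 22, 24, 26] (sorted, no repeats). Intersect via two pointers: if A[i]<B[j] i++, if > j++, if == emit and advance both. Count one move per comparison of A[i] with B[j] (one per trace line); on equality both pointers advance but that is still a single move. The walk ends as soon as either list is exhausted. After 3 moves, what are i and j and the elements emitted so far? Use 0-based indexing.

i=2, j=2, emitted=[1]

i=0 j=0: 1>0, j++
i=0 j=1: 1==1 emit, i++,j++
i=1 j=2: 2<12, i++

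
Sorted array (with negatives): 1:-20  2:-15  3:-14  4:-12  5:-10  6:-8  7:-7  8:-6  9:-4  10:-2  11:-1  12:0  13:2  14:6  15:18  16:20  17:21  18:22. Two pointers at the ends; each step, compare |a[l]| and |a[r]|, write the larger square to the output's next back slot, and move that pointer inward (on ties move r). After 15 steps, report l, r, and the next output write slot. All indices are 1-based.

l=10, r=12, next write slot=3

[1,18] |-20|<=|22| out[18]=484 → r--
[1,17] |-20|<=|21| out[17]=441 → r--
[1,16] |-20|<=|20| out[16]=400 → r--
[1,15] |-20|>|18| out[15]=400 → l++
[2,15] |-15|<=|18| out[14]=324 → r--
[2,14] |-15|>|6| out[13]=225 → l++
[3,14] |-14|>|6| out[12]=196 → l++
[4,14] |-12|>|6| out[11]=144 → l++
[5,14] |-10|>|6| out[10]=100 → l++
[6,14] |-8|>|6| out[9]=64 → l++
[7,14] |-7|>|6| out[8]=49 → l++
[8,14] |-6|<=|6| out[7]=36 → r--
[8,13] |-6|>|2| out[6]=36 → l++
[9,13] |-4|>|2| out[5]=16 → l++
[10,13] |-2|<=|2| out[4]=4 → r--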